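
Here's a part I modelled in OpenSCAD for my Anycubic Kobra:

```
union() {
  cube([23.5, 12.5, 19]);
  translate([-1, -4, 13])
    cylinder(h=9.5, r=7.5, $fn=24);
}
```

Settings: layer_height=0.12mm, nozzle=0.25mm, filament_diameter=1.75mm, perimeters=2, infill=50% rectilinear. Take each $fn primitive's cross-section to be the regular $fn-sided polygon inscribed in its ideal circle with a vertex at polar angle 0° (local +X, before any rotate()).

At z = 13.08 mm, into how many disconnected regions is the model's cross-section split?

1

At z = 13.08 mm: the cube (footprint 23.5×12.5) is included at this height; the r=7.5 cylinder at (-1, -4) contributes a regular 24-gon of circumradius 7.5; Taking the union: the regions partially overlap (shared area 11.90 mm²), so overlapping operands fuse into one piece — 1 connected region. The result has 1 disconnected region.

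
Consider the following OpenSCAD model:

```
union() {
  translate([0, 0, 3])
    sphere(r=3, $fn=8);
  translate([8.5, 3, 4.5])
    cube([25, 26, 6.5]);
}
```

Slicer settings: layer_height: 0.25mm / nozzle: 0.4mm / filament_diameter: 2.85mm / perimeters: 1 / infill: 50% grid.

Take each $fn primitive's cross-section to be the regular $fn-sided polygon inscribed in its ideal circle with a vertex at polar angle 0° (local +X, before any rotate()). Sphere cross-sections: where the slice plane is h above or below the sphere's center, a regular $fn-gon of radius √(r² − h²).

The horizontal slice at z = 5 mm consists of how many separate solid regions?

At z = 5 mm: the r=3 sphere slices to a regular 8-gon of circumradius 2.236 (√(r²−h²) with h=2 from center); the cube at (8.5, 3) (footprint 25×26) is included at this height; Merging all regions: the 2 present regions are separate (no shared area or edge), so areas and boundary lengths simply add and each stays a separate island — 2 connected regions. The result has 2 disconnected regions.

2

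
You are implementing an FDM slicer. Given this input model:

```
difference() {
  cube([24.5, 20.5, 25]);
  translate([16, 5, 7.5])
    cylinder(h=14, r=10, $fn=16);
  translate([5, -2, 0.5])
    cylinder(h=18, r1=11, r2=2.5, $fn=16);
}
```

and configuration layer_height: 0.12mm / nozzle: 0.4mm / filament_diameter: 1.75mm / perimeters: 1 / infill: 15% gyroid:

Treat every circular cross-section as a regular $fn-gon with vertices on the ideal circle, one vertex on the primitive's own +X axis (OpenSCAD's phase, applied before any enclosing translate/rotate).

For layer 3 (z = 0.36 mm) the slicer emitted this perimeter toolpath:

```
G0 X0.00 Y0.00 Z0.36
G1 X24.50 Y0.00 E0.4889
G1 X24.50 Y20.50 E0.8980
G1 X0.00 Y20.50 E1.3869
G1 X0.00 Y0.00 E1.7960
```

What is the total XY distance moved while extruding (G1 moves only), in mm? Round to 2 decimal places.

Sum the Euclidean lengths of each G1 segment: total = 90.00 mm.

90.00 mm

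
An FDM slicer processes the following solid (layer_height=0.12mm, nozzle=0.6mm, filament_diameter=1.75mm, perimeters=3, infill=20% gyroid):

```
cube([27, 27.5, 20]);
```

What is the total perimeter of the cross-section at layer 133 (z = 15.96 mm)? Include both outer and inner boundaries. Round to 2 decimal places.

109.00 mm

At z = 15.96 mm: the cube is present — its section is the full 27×27.5 rectangle (perimeter 109.00 mm). Overall, the cross-section is a single solid region. Total boundary length (outer) = 109.00 mm.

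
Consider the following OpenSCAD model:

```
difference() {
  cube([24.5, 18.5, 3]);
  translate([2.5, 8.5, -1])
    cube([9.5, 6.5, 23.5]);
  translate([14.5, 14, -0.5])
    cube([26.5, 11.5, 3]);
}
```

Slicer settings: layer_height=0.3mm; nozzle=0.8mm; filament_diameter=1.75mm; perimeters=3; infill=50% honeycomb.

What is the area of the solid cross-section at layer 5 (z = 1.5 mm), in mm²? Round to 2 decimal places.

At z = 1.5 mm: the cube (footprint 24.5×18.5) is included at this height (area 453.25 mm²); the cube at (2.5, 8.5) is present — its section is the full 9.5×6.5 rectangle (area 61.75 mm²); the cube at (14.5, 14) (footprint 26.5×11.5) is included at this height (area 304.75 mm²); Subtracting the remaining from the first: starting from the 24.5×18.5 cube (453.25 mm²), the 9.5×6.5 cube at (2.5, 8.5) lies wholly inside it (removes its full 61.75 mm² and its 32.00 mm outline becomes a hole wall); the 26.5×11.5 cube at (14.5, 14) partially overlaps it — only the 45.00 mm² overlap (of its 304.75 mm²) is removed, clipping the outline — area = 346.50 mm². Overall, the cross-section is one region with 1 hole. Net area = 346.50 mm².

346.50 mm²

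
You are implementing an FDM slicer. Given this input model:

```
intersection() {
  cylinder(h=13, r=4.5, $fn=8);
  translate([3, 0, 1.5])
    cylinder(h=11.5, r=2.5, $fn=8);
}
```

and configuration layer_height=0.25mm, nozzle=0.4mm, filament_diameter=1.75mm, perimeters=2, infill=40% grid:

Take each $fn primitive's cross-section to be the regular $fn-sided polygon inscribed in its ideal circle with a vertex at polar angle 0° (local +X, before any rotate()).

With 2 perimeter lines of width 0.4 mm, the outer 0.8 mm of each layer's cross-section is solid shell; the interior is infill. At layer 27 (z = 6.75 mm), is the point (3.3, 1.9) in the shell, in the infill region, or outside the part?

shell

At z = 6.75 mm: the cylinder: section is a regular 8-gon, circumradius r=4.5; the r=2.5 cylinder at (3, 0) gives a regular 8-gon of circumradius 2.5 (constant along its height); Keeping only the common overlap: the r=2.5 cylinder at (3, 0) partially overlaps the r=4.5 cylinder; clipping to the common part keeps 13.64 mm² — 1 connected region. Overall, the cross-section is a single solid region. The nearest boundary edge runs (3.56, 2.27)→(4.50, 0.00); distance from the point to it = 0.38 mm. The point is inside the cross-section, 0.38 mm from the nearest boundary — within the 0.8 mm shell band (2 × 0.4).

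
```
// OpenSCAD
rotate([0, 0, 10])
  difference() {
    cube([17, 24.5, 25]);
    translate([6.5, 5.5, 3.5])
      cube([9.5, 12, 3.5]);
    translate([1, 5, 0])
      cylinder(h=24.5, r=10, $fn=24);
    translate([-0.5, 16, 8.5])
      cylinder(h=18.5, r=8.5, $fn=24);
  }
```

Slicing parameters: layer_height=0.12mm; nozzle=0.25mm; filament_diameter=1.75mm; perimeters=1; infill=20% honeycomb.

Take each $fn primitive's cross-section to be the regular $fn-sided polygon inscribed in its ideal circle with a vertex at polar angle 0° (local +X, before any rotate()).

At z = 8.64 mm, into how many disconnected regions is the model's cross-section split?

1

At z = 8.64 mm: the cube is present — its section is the full 17×24.5 rectangle; the cube at (6.5, 5.5) does not reach this height (z outside [3.5, 7]); the cylinder at (1, 5): section is a regular 24-gon, circumradius r=10; the r=8.5 cylinder at (-0.5, 16) gives a regular 24-gon of circumradius 8.5 (constant along its height); Subtracting the remaining from the first: starting from the 17×24.5 cube, the r=10 cylinder at (1, 5) partially overlaps it — only the 140.11 mm² overlap (of its 310.58 mm²) is removed, clipping the outline; the r=8.5 cylinder at (-0.5, 16) partially overlaps it — only the 65.51 mm² overlap (of its 224.40 mm²) is removed, clipping the outline — 1 connected region; (rotated 10° about Z; rotation is an isometry so areas/perimeters/island counts are preserved). The result has 1 disconnected region.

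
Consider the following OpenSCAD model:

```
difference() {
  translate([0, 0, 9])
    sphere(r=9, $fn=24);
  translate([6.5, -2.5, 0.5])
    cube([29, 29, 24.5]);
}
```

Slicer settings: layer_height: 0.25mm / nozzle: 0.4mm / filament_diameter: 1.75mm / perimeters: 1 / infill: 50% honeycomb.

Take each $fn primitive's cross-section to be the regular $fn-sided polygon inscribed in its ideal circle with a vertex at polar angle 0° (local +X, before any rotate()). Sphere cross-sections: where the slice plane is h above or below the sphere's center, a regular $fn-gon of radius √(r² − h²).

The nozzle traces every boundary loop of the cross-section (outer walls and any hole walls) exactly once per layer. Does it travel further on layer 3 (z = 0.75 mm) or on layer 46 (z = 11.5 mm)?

Layer 3 (z = 0.75): the r=9 sphere contributes a regular 24-gon of circumradius √(9²−8.25²) = 3.597 (perimeter = 2·24·3.597·sin(180°/24) = 22.54 mm); the 29×29 cube at (6.5, -2.5) contributes its full rectangle (perimeter 116.00 mm); After the difference (first − rest): starting from the r=9 sphere, the 29×29 cube at (6.5, -2.5) misses the remaining region (no effect) — boundary = 22.54 mm. So its perimeter = 22.54 mm. Layer 46 (z = 11.5): the sphere: section is a regular 24-gon, circumradius = √(r²−h²) = √(9²−2.5²) = 8.646 (perimeter = 2·24·8.646·sin(180°/24) = 54.17 mm); the 29×29 cube at (6.5, -2.5) contributes its full rectangle (perimeter 116.00 mm); Subtracting the remaining from the first: starting from the r=9 sphere, the 29×29 cube at (6.5, -2.5) partially overlaps it — only the 13.01 mm² overlap (of its 841.00 mm²) is removed, clipping the outline — boundary = 55.34 mm. So its perimeter = 55.34 mm. Layer 46 is larger (55.34 vs 22.54 mm).

layer 46 (z = 11.5 mm)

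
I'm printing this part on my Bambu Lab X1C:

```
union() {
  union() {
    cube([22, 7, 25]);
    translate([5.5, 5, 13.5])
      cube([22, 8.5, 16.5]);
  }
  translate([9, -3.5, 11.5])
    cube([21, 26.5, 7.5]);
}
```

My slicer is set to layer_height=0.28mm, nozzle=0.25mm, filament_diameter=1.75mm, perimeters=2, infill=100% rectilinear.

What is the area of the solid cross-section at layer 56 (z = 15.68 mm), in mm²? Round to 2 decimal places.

642.25 mm²

At z = 15.68 mm: the 22×7 cube contributes its full rectangle (area 154.00 mm²); the cube at (5.5, 5) is present — its section is the full 22×8.5 rectangle (area 187.00 mm²); Taking the union: the regions partially overlap — summed areas 341.00 mm² minus the doubly-counted overlap 33.00 mm² gives 308.00 mm² — area = 308.00 mm²; the cube at (9, -3.5) (footprint 21×26.5) is included at this height (area 556.50 mm²); Merging all regions: the regions partially overlap — summed areas 864.50 mm² minus the doubly-counted overlap 222.25 mm² gives 642.25 mm² — area = 642.25 mm². Overall, the cross-section is a single solid region. Net area = 642.25 mm².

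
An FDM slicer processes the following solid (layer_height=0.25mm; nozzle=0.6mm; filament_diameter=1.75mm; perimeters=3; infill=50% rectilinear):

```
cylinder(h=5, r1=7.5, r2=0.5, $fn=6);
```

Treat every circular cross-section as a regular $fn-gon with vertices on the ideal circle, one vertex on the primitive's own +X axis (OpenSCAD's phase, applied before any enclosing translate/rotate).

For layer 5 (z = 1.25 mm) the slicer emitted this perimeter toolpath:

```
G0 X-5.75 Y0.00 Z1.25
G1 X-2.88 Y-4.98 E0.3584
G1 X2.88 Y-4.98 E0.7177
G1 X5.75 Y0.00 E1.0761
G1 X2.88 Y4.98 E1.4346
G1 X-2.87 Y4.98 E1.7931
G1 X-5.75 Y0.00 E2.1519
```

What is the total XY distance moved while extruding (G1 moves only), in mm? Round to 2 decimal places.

34.51 mm

Sum the Euclidean lengths of each G1 segment: total = 34.51 mm.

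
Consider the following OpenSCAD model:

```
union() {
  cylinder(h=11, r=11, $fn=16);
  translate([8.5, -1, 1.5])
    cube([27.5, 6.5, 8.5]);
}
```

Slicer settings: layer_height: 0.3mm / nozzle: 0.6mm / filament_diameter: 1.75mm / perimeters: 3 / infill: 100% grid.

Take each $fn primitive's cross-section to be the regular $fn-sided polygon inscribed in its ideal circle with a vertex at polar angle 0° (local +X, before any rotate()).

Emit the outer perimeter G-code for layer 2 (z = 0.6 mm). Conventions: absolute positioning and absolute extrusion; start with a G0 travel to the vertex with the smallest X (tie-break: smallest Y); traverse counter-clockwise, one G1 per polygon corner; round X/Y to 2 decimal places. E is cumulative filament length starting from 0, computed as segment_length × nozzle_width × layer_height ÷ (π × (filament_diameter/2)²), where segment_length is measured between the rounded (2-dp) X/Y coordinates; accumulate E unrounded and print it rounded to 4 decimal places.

At z = 0.6 mm: the r=11 cylinder contributes a regular 16-gon of circumradius 11; the cube at (8.5, -1) is absent (z outside [1.5, 10]); Combining (union): only the r=11 cylinder is present, so the union is just that shape — 1 connected region. The outline is a single polygon with 16 vertices. Extrusion per mm of travel: 0.6 × 0.3 / (π × 0.875²) = 0.074835. Accumulating E over each segment gives final E = 5.1388.

G0 X-11.00 Y0.00 Z0.60
G1 X-10.16 Y-4.21 E0.3213
G1 X-7.78 Y-7.78 E0.6424
G1 X-4.21 Y-10.16 E0.9634
G1 X0.00 Y-11.00 E1.2847
G1 X4.21 Y-10.16 E1.6060
G1 X7.78 Y-7.78 E1.9271
G1 X10.16 Y-4.21 E2.2482
G1 X11.00 Y0.00 E2.5694
G1 X10.16 Y4.21 E2.8907
G1 X7.78 Y7.78 E3.2118
G1 X4.21 Y10.16 E3.5329
G1 X0.00 Y11.00 E3.8541
G1 X-4.21 Y10.16 E4.1754
G1 X-7.78 Y7.78 E4.4965
G1 X-10.16 Y4.21 E4.8176
G1 X-11.00 Y0.00 E5.1388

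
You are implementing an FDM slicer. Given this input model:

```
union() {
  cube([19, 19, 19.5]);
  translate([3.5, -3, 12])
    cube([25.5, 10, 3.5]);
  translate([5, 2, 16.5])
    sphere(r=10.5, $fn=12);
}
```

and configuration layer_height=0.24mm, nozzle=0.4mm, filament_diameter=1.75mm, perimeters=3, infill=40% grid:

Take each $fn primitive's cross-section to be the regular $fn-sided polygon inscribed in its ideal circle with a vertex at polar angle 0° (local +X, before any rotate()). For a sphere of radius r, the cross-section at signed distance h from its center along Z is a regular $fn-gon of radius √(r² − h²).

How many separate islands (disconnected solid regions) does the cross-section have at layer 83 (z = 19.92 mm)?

At z = 19.92 mm: the cube does not reach this height (z outside [0, 19.5]); the cube at (3.5, -3) is not intersected at this z (z outside [12, 15.5]); the sphere at (5, 2): section is a regular 12-gon, circumradius = √(r²−h²) = √(10.5²−3.42²) = 9.927; Taking the union: only the r=10.5 sphere at (5, 2) is present, so the union is just that shape — 1 connected region. Overall, the cross-section is a single solid region. Island count = 1.

1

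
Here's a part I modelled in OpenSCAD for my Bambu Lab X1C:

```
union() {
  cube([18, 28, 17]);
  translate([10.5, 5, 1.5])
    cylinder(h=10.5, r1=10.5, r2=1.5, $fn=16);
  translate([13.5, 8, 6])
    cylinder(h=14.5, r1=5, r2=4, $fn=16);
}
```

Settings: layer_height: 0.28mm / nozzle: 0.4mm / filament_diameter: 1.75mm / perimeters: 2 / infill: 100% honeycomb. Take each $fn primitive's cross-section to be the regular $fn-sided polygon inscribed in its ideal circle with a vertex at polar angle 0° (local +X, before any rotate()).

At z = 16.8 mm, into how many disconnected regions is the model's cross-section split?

1

At z = 16.8 mm: the cube is present — its section is the full 18×28 rectangle; the cone at (10.5, 5) does not reach this height (z outside [1.5, 12]); the cone at (13.5, 8) contributes a regular 16-gon of circumradius 4.255 (interpolated between r1=5 and r2=4 at t=0.745); Combining (union): the cone at (13.5, 8) lies entirely inside the 18×28 cube, so the union is just the 18×28 cube — 1 connected region. The result has 1 disconnected region.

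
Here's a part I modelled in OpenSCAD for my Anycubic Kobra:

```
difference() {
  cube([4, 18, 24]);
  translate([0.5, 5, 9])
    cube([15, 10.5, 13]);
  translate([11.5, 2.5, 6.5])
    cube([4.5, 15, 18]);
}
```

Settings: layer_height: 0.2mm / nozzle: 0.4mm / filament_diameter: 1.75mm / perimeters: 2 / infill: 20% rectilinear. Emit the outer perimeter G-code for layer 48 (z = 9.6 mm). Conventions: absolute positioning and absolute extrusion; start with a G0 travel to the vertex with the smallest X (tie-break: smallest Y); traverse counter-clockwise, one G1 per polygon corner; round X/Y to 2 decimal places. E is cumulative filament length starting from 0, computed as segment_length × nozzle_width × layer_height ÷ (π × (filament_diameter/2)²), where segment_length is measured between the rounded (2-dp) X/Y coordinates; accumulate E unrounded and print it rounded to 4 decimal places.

At z = 9.6 mm: the cube is present — its section is the full 4×18 rectangle; the 15×10.5 cube at (0.5, 5) contributes its full rectangle; the cube at (11.5, 2.5) is present — its section is the full 4.5×15 rectangle; Subtracting the remaining from the first: starting from the 4×18 cube, the 15×10.5 cube at (0.5, 5) partially overlaps it — only the 36.75 mm² overlap (of its 157.50 mm²) is removed, clipping the outline; the 4.5×15 cube at (11.5, 2.5) misses the remaining region (no effect) — 1 connected region. The outline is a single polygon with 8 vertices. Extrusion per mm of travel: 0.4 × 0.2 / (π × 0.875²) = 0.033260. Accumulating E over each segment gives final E = 1.6963.

G0 X0.00 Y0.00 Z9.60
G1 X4.00 Y0.00 E0.1330
G1 X4.00 Y5.00 E0.2993
G1 X0.50 Y5.00 E0.4158
G1 X0.50 Y15.50 E0.7650
G1 X4.00 Y15.50 E0.8814
G1 X4.00 Y18.00 E0.9645
G1 X0.00 Y18.00 E1.0976
G1 X0.00 Y0.00 E1.6963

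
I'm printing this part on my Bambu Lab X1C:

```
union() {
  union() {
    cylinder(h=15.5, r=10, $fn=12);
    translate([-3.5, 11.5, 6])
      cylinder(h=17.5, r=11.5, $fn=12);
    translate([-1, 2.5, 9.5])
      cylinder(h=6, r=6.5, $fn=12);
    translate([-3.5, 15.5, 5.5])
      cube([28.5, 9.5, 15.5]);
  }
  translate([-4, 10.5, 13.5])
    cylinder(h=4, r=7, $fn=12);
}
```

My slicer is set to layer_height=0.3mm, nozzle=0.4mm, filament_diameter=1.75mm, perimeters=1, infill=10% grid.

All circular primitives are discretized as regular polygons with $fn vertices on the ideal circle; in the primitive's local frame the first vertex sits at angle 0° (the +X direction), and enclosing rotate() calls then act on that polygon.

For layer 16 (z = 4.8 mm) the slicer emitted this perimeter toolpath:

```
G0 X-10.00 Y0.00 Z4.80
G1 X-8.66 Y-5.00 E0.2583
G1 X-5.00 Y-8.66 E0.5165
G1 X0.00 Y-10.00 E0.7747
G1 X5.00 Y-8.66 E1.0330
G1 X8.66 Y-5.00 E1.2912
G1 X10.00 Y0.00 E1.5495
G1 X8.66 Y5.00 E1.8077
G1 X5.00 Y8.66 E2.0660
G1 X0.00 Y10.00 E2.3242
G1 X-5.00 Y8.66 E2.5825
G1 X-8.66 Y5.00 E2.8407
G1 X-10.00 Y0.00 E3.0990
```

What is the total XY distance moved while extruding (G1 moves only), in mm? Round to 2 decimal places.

62.12 mm

Sum the Euclidean lengths of each G1 segment: total = 62.12 mm.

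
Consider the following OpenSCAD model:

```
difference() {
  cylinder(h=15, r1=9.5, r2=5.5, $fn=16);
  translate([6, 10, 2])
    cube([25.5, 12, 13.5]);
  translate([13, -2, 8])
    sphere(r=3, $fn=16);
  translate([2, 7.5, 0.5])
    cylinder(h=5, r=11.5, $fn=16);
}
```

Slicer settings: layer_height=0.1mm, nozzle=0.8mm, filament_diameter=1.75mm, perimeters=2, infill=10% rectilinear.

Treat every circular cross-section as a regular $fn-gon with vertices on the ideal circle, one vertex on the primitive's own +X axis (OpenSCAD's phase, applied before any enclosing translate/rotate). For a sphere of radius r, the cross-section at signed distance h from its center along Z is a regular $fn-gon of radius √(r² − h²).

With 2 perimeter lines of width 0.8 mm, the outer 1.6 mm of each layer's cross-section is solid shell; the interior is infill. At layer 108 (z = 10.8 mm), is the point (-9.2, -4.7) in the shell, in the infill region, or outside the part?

outside

At z = 10.8 mm: the cone contributes a regular 16-gon of circumradius 6.620 (interpolated between r1=9.5 and r2=5.5 at t=0.720); the 25.5×12 cube at (6, 10) contributes its full rectangle; the r=3 sphere at (13, -2) slices to a regular 16-gon of circumradius 1.077 (√(r²−h²) with h=2.8 from center); the cylinder at (2, 7.5) does not reach this height (z outside [0.5, 5.5]); Taking the first minus the rest: starting from the cone, the 25.5×12 cube at (6, 10) misses the remaining region (no effect); the r=3 sphere at (13, -2) misses the remaining region (no effect) — 1 connected region. Overall, the cross-section is a single solid region. The nearest boundary edge runs (-4.68, -4.68)→(-6.12, -2.53); distance from the point to it = 3.77 mm. The point is not inside any of the regions above, so it lies outside the cross-section (3.77 mm from the nearest boundary).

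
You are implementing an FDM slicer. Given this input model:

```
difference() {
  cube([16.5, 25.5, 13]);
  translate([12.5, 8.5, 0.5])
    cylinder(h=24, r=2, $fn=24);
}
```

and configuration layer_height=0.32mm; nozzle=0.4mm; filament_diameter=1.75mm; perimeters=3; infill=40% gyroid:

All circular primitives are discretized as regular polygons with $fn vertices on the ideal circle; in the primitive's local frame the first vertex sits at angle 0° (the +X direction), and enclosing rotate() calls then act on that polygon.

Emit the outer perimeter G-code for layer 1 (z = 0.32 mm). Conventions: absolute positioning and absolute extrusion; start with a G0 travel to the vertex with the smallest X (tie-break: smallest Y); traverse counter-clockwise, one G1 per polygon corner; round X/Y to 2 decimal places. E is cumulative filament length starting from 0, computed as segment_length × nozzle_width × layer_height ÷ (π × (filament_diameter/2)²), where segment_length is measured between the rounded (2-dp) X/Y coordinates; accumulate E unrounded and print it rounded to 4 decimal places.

G0 X0.00 Y0.00 Z0.32
G1 X16.50 Y0.00 E0.8781
G1 X16.50 Y25.50 E2.2351
G1 X0.00 Y25.50 E3.1131
G1 X0.00 Y0.00 E4.4702

At z = 0.32 mm: the 16.5×25.5 cube contributes its full rectangle; the cylinder at (12.5, 8.5) is absent (z outside [0.5, 24.5]); Taking the first minus the rest: none of the subtracted shapes is present at this height, so the 16.5×25.5 cube is unchanged — 1 connected region. The outline is a single polygon with 4 vertices. Extrusion per mm of travel: 0.4 × 0.32 / (π × 0.875²) = 0.053216. Accumulating E over each segment gives final E = 4.4702.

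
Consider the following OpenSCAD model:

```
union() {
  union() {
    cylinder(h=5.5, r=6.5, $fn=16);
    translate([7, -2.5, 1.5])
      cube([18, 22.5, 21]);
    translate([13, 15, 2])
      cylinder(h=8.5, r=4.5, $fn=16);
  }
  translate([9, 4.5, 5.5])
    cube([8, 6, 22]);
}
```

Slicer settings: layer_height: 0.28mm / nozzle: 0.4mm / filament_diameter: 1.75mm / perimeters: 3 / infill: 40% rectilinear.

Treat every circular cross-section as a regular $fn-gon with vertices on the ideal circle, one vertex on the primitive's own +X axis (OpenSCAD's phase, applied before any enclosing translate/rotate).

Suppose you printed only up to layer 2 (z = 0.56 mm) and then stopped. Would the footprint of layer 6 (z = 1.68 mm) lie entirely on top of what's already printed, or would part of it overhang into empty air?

Compare the two slices. At z = 0.56: the cylinder: section is a regular 16-gon, circumradius r=6.5 (area = (16/2)·6.500²·sin(360°/16) = 129.35 mm²); the cube at (7, -2.5) does not reach this height (z outside [1.5, 22.5]); the cylinder at (13, 15) is not intersected at this z (z outside [2, 10.5]); Taking the union: only the r=6.5 cylinder is present, so the union is just that shape — area = 129.35 mm²; the cube at (9, 4.5) is not intersected at this z (z outside [5.5, 27.5]); Taking the union: only the result so far is present, so the union is just that shape — area = 129.35 mm². At z = 1.68: the r=6.5 cylinder contributes a regular 16-gon of circumradius 6.5 (area = (16/2)·6.500²·sin(360°/16) = 129.35 mm²); the cube at (7, -2.5) is present — its section is the full 18×22.5 rectangle (area 405.00 mm²); the cylinder at (13, 15) does not reach this height (z outside [2, 10.5]); Combining (union): the 2 present regions are separate (no shared area or edge), so areas and boundary lengths simply add and each stays a separate island — area = 534.35 mm²; the cube at (9, 4.5) is absent (z outside [5.5, 27.5]); Combining (union): only that combined region is present, so the union is just that shape — area = 534.35 mm². Checking containment: at z = 1.68 the cross-section extends beyond the z = 0.56 cross-section by about 405.00 mm².

part overhangs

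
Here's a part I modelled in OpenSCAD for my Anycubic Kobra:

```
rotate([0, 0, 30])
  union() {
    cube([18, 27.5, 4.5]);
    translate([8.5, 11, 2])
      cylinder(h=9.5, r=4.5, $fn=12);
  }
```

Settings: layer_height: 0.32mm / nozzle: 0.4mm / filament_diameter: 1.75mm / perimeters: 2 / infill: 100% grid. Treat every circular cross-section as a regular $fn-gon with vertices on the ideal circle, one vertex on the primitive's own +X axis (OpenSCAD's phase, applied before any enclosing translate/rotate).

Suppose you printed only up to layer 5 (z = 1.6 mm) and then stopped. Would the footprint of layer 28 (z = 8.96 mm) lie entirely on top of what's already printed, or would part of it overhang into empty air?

Compare the two slices. At z = 1.6: the 18×27.5 cube contributes its full rectangle (area 495.00 mm²); the cylinder at (8.5, 11) does not reach this height (z outside [2, 11.5]); Taking the union: only the 18×27.5 cube is present, so the union is just that shape — area = 495.00 mm²; (rotated 30° about Z; rotation is an isometry so areas/perimeters/island counts are preserved). At z = 8.96: the cube is absent (z outside [0, 4.5]); the cylinder at (8.5, 11): section is a regular 12-gon, circumradius r=4.5 (area = (12/2)·4.500²·sin(360°/12) = 60.75 mm²); Combining (union): only the r=4.5 cylinder at (8.5, 11) is present, so the union is just that shape — area = 60.75 mm²; (whole slice rotated 30° about Z — lengths, areas and connectivity unchanged). Checking containment: the cross-section at z = 8.96 is a subset of the cross-section at z = 1.6.

entirely on top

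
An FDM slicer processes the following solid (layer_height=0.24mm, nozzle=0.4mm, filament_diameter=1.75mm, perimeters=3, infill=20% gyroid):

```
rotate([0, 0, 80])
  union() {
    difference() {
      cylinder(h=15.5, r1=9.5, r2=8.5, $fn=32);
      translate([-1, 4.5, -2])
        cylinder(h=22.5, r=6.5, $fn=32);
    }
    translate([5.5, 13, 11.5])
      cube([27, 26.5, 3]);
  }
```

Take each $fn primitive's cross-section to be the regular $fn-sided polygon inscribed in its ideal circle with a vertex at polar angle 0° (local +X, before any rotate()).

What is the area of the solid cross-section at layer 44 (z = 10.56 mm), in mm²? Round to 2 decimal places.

134.16 mm²

At z = 10.56 mm: the cone contributes a regular 32-gon of circumradius 8.819 (interpolated between r1=9.5 and r2=8.5 at t=0.681) (area = (32/2)·8.819²·sin(360°/32) = 242.75 mm²); the cylinder at (-1, 4.5): section is a regular 32-gon, circumradius r=6.5 (area = (32/2)·6.500²·sin(360°/32) = 131.88 mm²); After the difference (first − rest): starting from the cone (242.75 mm²), the r=6.5 cylinder at (-1, 4.5) partially overlaps it — only the 108.59 mm² overlap (of its 131.88 mm²) is removed, clipping the outline — area = 134.16 mm²; the cube at (5.5, 13) is not intersected at this z (z outside [11.5, 14.5]); Merging all regions: only that combined region is present, so the union is just that shape — area = 134.16 mm²; (whole slice rotated 80° about Z — lengths, areas and connectivity unchanged). Overall, the cross-section is a single solid region. Net area = 134.16 mm².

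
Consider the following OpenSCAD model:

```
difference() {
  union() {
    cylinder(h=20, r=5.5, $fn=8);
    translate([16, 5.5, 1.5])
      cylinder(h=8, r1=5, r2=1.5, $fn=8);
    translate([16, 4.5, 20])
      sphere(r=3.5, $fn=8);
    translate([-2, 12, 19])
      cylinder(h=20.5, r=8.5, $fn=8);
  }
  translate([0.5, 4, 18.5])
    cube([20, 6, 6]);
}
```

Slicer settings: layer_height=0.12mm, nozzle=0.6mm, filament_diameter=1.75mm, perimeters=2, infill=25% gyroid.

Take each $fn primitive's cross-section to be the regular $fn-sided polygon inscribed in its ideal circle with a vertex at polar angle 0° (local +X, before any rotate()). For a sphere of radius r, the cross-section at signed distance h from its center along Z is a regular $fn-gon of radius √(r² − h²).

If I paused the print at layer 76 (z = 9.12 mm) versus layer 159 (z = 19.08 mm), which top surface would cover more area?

Layer 76 (z = 9.12): the cylinder: section is a regular 8-gon, circumradius r=5.5 (area = (8/2)·5.500²·sin(360°/8) = 85.56 mm²); the cone at (16, 5.5): at t=0.952 of its height the radius interpolates to r₁+(r₂−r₁)t = 1.666, giving a regular 8-gon of that circumradius (area = (8/2)·1.666²·sin(360°/8) = 7.85 mm²); the sphere at (16, 4.5) does not reach this height (|z−center|=10.880 > r=3.5); the cylinder at (-2, 12) is not intersected at this z (z outside [19, 39.5]); Combining (union): the 2 present regions are separate (no shared area or edge), so areas and boundary lengths simply add and each stays a separate island — area = 93.41 mm²; the cube at (0.5, 4) does not reach this height (z outside [18.5, 24.5]); Subtracting the remaining from the first: none of the subtracted shapes is present at this height, so that combined region is unchanged — area = 93.41 mm². So its area = 93.41 mm². Layer 159 (z = 19.08): the cylinder: section is a regular 8-gon, circumradius r=5.5 (area = (8/2)·5.500²·sin(360°/8) = 85.56 mm²); the cone at (16, 5.5) is not intersected at this z (z outside [1.5, 9.5]); the r=3.5 sphere at (16, 4.5) slices to a regular 8-gon of circumradius 3.377 (√(r²−h²) with h=0.92 from center) (area = (8/2)·3.377²·sin(360°/8) = 32.25 mm²); the r=8.5 cylinder at (-2, 12) gives a regular 8-gon of circumradius 8.5 (constant along its height) (area = (8/2)·8.500²·sin(360°/8) = 204.35 mm²); Combining (union): the regions partially overlap — summed areas 322.17 mm² minus the doubly-counted overlap 4.00 mm² gives 318.17 mm² — area = 318.17 mm²; the cube at (0.5, 4) is present — its section is the full 20×6 rectangle (area 120.00 mm²); After the difference (first − rest): starting from that combined region (318.17 mm²), the 20×6 cube at (0.5, 4) partially overlaps it — only the 41.03 mm² overlap (of its 120.00 mm²) is removed, clipping the outline — area = 277.13 mm². So its area = 277.13 mm². Layer 159 is larger (277.13 vs 93.41 mm²).

layer 159 (z = 19.08 mm)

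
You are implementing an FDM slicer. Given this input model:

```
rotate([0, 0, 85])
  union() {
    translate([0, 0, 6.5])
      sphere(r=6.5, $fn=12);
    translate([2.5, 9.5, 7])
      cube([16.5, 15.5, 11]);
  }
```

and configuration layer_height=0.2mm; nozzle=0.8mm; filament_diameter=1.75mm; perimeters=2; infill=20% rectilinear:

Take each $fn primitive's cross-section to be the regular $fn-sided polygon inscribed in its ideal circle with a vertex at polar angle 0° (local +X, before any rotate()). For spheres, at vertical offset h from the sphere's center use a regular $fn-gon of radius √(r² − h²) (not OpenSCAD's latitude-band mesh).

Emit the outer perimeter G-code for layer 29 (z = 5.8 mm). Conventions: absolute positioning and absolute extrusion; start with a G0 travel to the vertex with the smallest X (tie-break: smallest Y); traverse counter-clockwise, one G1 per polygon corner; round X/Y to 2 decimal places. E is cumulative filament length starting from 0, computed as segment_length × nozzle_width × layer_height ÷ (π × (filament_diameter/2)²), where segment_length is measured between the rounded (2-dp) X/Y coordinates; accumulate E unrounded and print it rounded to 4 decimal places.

G0 X-6.44 Y0.56 Z5.80
G1 X-5.86 Y-2.73 E0.2222
G1 X-3.71 Y-5.29 E0.4446
G1 X-0.56 Y-6.44 E0.6677
G1 X2.73 Y-5.86 E0.8899
G1 X5.29 Y-3.71 E1.1123
G1 X6.44 Y-0.56 E1.3353
G1 X5.86 Y2.73 E1.5576
G1 X3.71 Y5.29 E1.7800
G1 X0.56 Y6.44 E2.0030
G1 X-2.73 Y5.86 E2.2252
G1 X-5.29 Y3.71 E2.4476
G1 X-6.44 Y0.56 E2.6707

At z = 5.8 mm: the r=6.5 sphere slices to a regular 12-gon of circumradius 6.462 (√(r²−h²) with h=0.7 from center); the cube at (2.5, 9.5) is absent (z outside [7, 18]); Taking the union: only the r=6.5 sphere is present, so the union is just that shape — 1 connected region; (whole slice rotated 85° about Z — lengths, areas and connectivity unchanged). The outline is a single polygon with 12 vertices. Extrusion per mm of travel: 0.8 × 0.2 / (π × 0.875²) = 0.066520. Accumulating E over each segment gives final E = 2.6707.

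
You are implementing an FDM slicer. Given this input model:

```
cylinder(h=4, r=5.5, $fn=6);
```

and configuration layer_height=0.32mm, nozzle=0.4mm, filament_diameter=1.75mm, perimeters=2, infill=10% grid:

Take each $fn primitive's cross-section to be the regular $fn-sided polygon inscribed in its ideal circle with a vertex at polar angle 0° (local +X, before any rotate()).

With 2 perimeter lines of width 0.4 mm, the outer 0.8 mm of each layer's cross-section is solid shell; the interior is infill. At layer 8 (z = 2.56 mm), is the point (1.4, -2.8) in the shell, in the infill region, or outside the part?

At z = 2.56 mm: the cylinder: section is a regular 6-gon, circumradius r=5.5. Overall, the cross-section is a single solid region. The nearest boundary edge runs (-2.75, -4.76)→(2.75, -4.76); distance from the point to it = 1.96 mm. The point is inside the cross-section and 1.96 mm from the nearest boundary — more than the 0.8 mm shell width (2 × 0.4), so it's in the infill interior.

infill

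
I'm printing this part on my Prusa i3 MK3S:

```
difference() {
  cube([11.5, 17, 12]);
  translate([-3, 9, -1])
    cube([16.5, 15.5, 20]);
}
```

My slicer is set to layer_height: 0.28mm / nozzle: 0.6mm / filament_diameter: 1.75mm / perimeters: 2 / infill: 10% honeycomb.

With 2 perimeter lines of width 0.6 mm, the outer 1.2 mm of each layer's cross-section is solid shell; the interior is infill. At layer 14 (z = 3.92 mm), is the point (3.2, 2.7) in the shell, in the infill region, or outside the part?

infill

At z = 3.92 mm: the cube (footprint 11.5×17) is included at this height; the cube at (-3, 9) is present — its section is the full 16.5×15.5 rectangle; Subtracting the remaining from the first: starting from the 11.5×17 cube, the 16.5×15.5 cube at (-3, 9) partially overlaps it — only the 92.00 mm² overlap (of its 255.75 mm²) is removed, clipping the outline — 1 connected region. Overall, the cross-section is a single solid region. The nearest boundary edge runs (11.50, 0.00)→(0.00, 0.00); distance from the point to it = 2.70 mm. The point is inside the cross-section and 2.70 mm from the nearest boundary — more than the 1.2 mm shell width (2 × 0.6), so it's in the infill interior.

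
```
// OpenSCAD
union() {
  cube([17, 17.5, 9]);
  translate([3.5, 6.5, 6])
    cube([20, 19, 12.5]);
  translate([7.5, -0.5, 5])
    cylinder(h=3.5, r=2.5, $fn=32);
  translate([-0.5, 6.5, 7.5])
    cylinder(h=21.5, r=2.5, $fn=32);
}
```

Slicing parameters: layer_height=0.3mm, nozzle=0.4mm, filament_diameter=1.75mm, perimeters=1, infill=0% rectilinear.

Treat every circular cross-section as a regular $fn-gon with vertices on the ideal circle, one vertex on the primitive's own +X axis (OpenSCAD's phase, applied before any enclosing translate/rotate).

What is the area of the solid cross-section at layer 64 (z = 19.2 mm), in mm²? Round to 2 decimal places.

At z = 19.2 mm: the cube is not intersected at this z (z outside [0, 9]); the cube at (3.5, 6.5) is absent (z outside [6, 18.5]); the cylinder at (7.5, -0.5) is not intersected at this z (z outside [5, 8.5]); the cylinder at (-0.5, 6.5): section is a regular 32-gon, circumradius r=2.5 (area = (32/2)·2.500²·sin(360°/32) = 19.51 mm²); Taking the union: only the r=2.5 cylinder at (-0.5, 6.5) is present, so the union is just that shape — area = 19.51 mm². Overall, the cross-section is a single solid region. Net area = 19.51 mm².

19.51 mm²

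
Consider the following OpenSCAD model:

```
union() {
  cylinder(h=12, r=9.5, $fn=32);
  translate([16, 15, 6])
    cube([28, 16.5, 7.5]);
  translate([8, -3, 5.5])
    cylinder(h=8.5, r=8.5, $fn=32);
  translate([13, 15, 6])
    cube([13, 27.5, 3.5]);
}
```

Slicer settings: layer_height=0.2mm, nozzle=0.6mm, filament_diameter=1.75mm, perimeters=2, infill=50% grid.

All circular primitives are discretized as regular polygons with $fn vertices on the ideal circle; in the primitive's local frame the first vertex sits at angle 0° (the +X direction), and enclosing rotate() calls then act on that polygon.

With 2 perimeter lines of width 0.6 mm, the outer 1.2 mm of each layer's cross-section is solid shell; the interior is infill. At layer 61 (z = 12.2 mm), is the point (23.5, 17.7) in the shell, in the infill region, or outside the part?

infill

At z = 12.2 mm: the cylinder does not reach this height (z outside [0, 12]); the cube at (16, 15) is present — its section is the full 28×16.5 rectangle; the r=8.5 cylinder at (8, -3) contributes a regular 32-gon of circumradius 8.5; the cube at (13, 15) does not reach this height (z outside [6, 9.5]); Taking the union: the 2 present regions are separate (no shared area or edge), so areas and boundary lengths simply add and each stays a separate island — 2 connected regions. Overall, the cross-section has 2 separate islands. The nearest boundary edge runs (44.00, 15.00)→(16.00, 15.00); distance from the point to it = 2.70 mm. (Shell/infill is judged within the island containing the point — the largest one.) The point is inside the cross-section and 2.70 mm from the nearest boundary — more than the 1.2 mm shell width (2 × 0.6), so it's in the infill interior.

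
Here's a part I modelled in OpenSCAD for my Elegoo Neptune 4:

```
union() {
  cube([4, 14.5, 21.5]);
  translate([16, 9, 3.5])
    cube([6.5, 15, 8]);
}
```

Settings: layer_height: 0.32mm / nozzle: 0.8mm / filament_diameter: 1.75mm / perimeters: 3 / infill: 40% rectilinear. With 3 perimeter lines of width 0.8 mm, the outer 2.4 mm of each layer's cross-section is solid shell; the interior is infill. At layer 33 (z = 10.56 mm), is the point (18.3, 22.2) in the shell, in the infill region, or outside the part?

shell

At z = 10.56 mm: the 4×14.5 cube contributes its full rectangle; the cube at (16, 9) (footprint 6.5×15) is included at this height; Merging all regions: the 2 present regions are separate (no shared area or edge), so areas and boundary lengths simply add and each stays a separate island — 2 connected regions. Overall, the cross-section has 2 separate islands. The nearest boundary edge runs (16.00, 24.00)→(22.50, 24.00); distance from the point to it = 1.80 mm. (Shell/infill is judged within the island containing the point — the largest one.) The point is inside the cross-section, 1.80 mm from the nearest boundary — within the 2.4 mm shell band (3 × 0.8).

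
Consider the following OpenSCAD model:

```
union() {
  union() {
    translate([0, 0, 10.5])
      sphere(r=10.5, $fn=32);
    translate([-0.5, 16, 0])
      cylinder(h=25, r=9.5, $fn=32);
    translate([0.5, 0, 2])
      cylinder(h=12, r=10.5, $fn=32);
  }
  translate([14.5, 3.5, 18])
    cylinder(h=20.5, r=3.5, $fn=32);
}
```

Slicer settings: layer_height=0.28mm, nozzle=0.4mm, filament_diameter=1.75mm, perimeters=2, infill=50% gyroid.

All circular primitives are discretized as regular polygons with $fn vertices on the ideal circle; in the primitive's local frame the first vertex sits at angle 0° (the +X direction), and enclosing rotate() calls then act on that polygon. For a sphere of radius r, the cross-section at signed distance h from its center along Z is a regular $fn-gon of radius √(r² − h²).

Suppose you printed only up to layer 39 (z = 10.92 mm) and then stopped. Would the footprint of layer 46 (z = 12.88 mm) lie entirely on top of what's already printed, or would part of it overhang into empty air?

Compare the two slices. At z = 10.92: the sphere: section is a regular 32-gon, circumradius = √(r²−h²) = √(10.5²−0.42²) = 10.492 (area = (32/2)·10.492²·sin(360°/32) = 343.59 mm²); the cylinder at (-0.5, 16): section is a regular 32-gon, circumradius r=9.5 (area = (32/2)·9.500²·sin(360°/32) = 281.71 mm²); the r=10.5 cylinder at (0.5, 0) gives a regular 32-gon of circumradius 10.5 (constant along its height) (area = (32/2)·10.500²·sin(360°/32) = 344.14 mm²); Taking the union: the regions partially overlap — summed areas 969.44 mm² minus the doubly-counted overlap 365.85 mm² gives 603.59 mm² — area = 603.59 mm²; the cylinder at (14.5, 3.5) does not reach this height (z outside [18, 38.5]); Merging all regions: only that combined region is present, so the union is just that shape — area = 603.59 mm². At z = 12.88: the sphere: section is a regular 32-gon, circumradius = √(r²−h²) = √(10.5²−2.38²) = 10.227 (area = (32/2)·10.227²·sin(360°/32) = 326.46 mm²); the cylinder at (-0.5, 16): section is a regular 32-gon, circumradius r=9.5 (area = (32/2)·9.500²·sin(360°/32) = 281.71 mm²); the cylinder at (0.5, 0): section is a regular 32-gon, circumradius r=10.5 (area = (32/2)·10.500²·sin(360°/32) = 344.14 mm²); Merging all regions: the regions partially overlap — summed areas 952.31 mm² minus the doubly-counted overlap 354.85 mm² gives 597.46 mm² — area = 597.46 mm²; the cylinder at (14.5, 3.5) does not reach this height (z outside [18, 38.5]); Taking the union: only that combined region is present, so the union is just that shape — area = 597.46 mm². Checking containment: the cross-section at z = 12.88 is a subset of the cross-section at z = 10.92.

entirely on top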